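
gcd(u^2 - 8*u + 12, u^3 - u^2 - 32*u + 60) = u - 2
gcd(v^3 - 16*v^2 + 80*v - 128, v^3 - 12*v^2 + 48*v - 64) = v^2 - 8*v + 16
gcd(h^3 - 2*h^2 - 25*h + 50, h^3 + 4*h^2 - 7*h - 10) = h^2 + 3*h - 10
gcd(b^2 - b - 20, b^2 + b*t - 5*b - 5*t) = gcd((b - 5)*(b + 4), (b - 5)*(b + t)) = b - 5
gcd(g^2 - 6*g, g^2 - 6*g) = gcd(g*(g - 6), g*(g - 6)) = g^2 - 6*g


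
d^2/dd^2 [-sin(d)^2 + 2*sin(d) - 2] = -2*sin(d) - 2*cos(2*d)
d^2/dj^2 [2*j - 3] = 0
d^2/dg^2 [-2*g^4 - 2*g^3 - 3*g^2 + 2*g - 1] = -24*g^2 - 12*g - 6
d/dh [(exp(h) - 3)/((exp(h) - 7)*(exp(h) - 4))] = (-exp(2*h) + 6*exp(h) - 5)*exp(h)/(exp(4*h) - 22*exp(3*h) + 177*exp(2*h) - 616*exp(h) + 784)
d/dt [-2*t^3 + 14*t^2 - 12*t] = -6*t^2 + 28*t - 12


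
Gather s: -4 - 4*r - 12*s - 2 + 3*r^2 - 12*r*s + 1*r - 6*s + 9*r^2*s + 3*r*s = 3*r^2 - 3*r + s*(9*r^2 - 9*r - 18) - 6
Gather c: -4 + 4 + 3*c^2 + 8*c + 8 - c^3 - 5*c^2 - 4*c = -c^3 - 2*c^2 + 4*c + 8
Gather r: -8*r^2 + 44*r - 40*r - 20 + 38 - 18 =-8*r^2 + 4*r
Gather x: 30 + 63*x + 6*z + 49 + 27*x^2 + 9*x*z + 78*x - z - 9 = 27*x^2 + x*(9*z + 141) + 5*z + 70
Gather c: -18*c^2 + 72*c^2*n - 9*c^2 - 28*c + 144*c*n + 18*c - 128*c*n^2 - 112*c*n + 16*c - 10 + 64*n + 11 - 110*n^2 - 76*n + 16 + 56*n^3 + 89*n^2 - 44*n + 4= c^2*(72*n - 27) + c*(-128*n^2 + 32*n + 6) + 56*n^3 - 21*n^2 - 56*n + 21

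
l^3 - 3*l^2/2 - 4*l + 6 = (l - 2)*(l - 3/2)*(l + 2)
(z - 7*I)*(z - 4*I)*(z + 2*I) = z^3 - 9*I*z^2 - 6*z - 56*I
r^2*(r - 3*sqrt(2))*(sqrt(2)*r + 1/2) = sqrt(2)*r^4 - 11*r^3/2 - 3*sqrt(2)*r^2/2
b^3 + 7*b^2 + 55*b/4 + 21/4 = (b + 1/2)*(b + 3)*(b + 7/2)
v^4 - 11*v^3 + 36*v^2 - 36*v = v*(v - 6)*(v - 3)*(v - 2)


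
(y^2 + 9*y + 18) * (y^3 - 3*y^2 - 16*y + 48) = y^5 + 6*y^4 - 25*y^3 - 150*y^2 + 144*y + 864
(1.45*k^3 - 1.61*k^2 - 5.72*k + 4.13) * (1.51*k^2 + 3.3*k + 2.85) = 2.1895*k^5 + 2.3539*k^4 - 9.8177*k^3 - 17.2282*k^2 - 2.673*k + 11.7705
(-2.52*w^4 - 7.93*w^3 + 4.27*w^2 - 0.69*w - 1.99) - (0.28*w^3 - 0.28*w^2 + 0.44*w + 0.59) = -2.52*w^4 - 8.21*w^3 + 4.55*w^2 - 1.13*w - 2.58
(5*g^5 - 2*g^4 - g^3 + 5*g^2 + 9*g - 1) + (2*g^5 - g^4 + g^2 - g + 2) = 7*g^5 - 3*g^4 - g^3 + 6*g^2 + 8*g + 1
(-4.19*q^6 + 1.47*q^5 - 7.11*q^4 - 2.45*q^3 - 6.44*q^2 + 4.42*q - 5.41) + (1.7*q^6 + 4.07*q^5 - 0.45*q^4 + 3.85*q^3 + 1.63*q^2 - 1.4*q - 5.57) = -2.49*q^6 + 5.54*q^5 - 7.56*q^4 + 1.4*q^3 - 4.81*q^2 + 3.02*q - 10.98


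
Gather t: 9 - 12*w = 9 - 12*w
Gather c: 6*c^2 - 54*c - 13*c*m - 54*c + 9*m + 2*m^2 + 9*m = 6*c^2 + c*(-13*m - 108) + 2*m^2 + 18*m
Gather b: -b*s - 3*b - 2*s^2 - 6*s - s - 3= b*(-s - 3) - 2*s^2 - 7*s - 3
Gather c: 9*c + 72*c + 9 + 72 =81*c + 81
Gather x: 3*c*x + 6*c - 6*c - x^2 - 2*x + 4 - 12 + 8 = -x^2 + x*(3*c - 2)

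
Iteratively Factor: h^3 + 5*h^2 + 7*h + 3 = (h + 1)*(h^2 + 4*h + 3) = (h + 1)^2*(h + 3)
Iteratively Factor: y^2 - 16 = (y + 4)*(y - 4)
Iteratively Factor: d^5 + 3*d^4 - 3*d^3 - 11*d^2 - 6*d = (d + 1)*(d^4 + 2*d^3 - 5*d^2 - 6*d) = (d + 1)*(d + 3)*(d^3 - d^2 - 2*d) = d*(d + 1)*(d + 3)*(d^2 - d - 2) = d*(d + 1)^2*(d + 3)*(d - 2)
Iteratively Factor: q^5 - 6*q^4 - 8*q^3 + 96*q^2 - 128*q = (q)*(q^4 - 6*q^3 - 8*q^2 + 96*q - 128) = q*(q - 2)*(q^3 - 4*q^2 - 16*q + 64) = q*(q - 4)*(q - 2)*(q^2 - 16) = q*(q - 4)*(q - 2)*(q + 4)*(q - 4)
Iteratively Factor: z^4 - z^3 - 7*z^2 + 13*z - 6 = (z + 3)*(z^3 - 4*z^2 + 5*z - 2) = (z - 1)*(z + 3)*(z^2 - 3*z + 2) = (z - 1)^2*(z + 3)*(z - 2)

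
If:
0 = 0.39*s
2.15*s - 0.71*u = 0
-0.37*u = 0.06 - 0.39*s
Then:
No Solution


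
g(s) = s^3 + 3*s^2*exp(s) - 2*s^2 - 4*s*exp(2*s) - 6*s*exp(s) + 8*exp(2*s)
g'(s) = 3*s^2*exp(s) + 3*s^2 - 8*s*exp(2*s) - 4*s + 12*exp(2*s) - 6*exp(s)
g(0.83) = 17.13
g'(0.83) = 17.92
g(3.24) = -2913.01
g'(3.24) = -8405.98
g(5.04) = -282972.18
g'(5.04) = -664842.53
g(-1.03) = 1.67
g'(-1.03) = 8.88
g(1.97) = 4.78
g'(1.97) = -149.11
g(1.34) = 27.19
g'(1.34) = 16.35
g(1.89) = 14.76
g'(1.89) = -102.33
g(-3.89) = -87.71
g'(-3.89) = 61.78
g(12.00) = -1059506292028.83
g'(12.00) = -2225016924981.71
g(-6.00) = -287.64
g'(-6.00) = 132.25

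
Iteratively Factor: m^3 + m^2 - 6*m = (m - 2)*(m^2 + 3*m) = (m - 2)*(m + 3)*(m)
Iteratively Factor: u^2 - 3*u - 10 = (u - 5)*(u + 2)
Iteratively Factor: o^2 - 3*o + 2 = (o - 1)*(o - 2)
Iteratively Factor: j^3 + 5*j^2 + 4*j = (j)*(j^2 + 5*j + 4) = j*(j + 4)*(j + 1)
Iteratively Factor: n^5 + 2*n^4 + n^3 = (n)*(n^4 + 2*n^3 + n^2) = n^2*(n^3 + 2*n^2 + n) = n^3*(n^2 + 2*n + 1) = n^3*(n + 1)*(n + 1)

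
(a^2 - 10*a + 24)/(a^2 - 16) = (a - 6)/(a + 4)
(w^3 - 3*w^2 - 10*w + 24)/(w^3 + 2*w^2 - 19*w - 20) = (w^2 + w - 6)/(w^2 + 6*w + 5)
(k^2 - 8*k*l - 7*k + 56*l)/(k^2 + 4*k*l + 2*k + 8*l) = (k^2 - 8*k*l - 7*k + 56*l)/(k^2 + 4*k*l + 2*k + 8*l)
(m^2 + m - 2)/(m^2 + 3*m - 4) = (m + 2)/(m + 4)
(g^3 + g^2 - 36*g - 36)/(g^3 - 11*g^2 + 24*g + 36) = (g + 6)/(g - 6)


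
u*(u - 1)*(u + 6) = u^3 + 5*u^2 - 6*u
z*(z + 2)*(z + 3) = z^3 + 5*z^2 + 6*z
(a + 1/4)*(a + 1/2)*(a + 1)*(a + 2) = a^4 + 15*a^3/4 + 35*a^2/8 + 15*a/8 + 1/4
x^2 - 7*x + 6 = (x - 6)*(x - 1)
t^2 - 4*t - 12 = (t - 6)*(t + 2)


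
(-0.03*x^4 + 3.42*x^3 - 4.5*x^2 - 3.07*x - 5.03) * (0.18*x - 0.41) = -0.0054*x^5 + 0.6279*x^4 - 2.2122*x^3 + 1.2924*x^2 + 0.3533*x + 2.0623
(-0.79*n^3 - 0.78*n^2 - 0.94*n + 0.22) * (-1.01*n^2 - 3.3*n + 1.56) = 0.7979*n^5 + 3.3948*n^4 + 2.291*n^3 + 1.663*n^2 - 2.1924*n + 0.3432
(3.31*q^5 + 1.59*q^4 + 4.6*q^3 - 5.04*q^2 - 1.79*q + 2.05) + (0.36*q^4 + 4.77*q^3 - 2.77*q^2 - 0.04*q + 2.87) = 3.31*q^5 + 1.95*q^4 + 9.37*q^3 - 7.81*q^2 - 1.83*q + 4.92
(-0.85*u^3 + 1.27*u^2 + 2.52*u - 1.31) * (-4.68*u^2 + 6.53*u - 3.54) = 3.978*u^5 - 11.4941*u^4 - 0.491499999999998*u^3 + 18.0906*u^2 - 17.4751*u + 4.6374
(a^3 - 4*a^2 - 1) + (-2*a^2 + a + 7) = a^3 - 6*a^2 + a + 6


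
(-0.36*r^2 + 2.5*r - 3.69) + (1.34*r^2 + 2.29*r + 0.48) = 0.98*r^2 + 4.79*r - 3.21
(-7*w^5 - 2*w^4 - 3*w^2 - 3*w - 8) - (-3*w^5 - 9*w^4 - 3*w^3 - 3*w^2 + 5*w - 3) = -4*w^5 + 7*w^4 + 3*w^3 - 8*w - 5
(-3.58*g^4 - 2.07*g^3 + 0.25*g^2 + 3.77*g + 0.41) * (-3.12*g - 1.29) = 11.1696*g^5 + 11.0766*g^4 + 1.8903*g^3 - 12.0849*g^2 - 6.1425*g - 0.5289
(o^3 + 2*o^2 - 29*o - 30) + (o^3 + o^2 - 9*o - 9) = 2*o^3 + 3*o^2 - 38*o - 39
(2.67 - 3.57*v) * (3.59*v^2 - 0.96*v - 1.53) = -12.8163*v^3 + 13.0125*v^2 + 2.8989*v - 4.0851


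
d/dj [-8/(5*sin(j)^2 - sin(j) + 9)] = 8*(10*sin(j) - 1)*cos(j)/(5*sin(j)^2 - sin(j) + 9)^2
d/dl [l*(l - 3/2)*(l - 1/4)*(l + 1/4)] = 4*l^3 - 9*l^2/2 - l/8 + 3/32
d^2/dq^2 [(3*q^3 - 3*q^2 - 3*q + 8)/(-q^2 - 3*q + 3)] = 84*(-q^3 + 2*q^2 - 3*q - 1)/(q^6 + 9*q^5 + 18*q^4 - 27*q^3 - 54*q^2 + 81*q - 27)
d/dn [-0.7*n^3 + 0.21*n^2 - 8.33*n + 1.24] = -2.1*n^2 + 0.42*n - 8.33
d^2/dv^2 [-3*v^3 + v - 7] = -18*v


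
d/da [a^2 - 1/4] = 2*a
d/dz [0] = 0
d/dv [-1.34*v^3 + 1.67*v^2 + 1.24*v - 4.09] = -4.02*v^2 + 3.34*v + 1.24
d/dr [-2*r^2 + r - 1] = 1 - 4*r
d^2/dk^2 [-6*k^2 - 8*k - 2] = -12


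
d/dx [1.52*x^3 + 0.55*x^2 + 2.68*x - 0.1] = 4.56*x^2 + 1.1*x + 2.68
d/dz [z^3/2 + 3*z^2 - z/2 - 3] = 3*z^2/2 + 6*z - 1/2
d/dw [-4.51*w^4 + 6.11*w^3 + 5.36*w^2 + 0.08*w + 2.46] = -18.04*w^3 + 18.33*w^2 + 10.72*w + 0.08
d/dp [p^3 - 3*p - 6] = 3*p^2 - 3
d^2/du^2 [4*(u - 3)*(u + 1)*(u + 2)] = 24*u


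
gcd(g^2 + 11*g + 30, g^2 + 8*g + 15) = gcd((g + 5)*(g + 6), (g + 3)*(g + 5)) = g + 5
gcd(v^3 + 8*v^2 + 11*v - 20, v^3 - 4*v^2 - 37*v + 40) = v^2 + 4*v - 5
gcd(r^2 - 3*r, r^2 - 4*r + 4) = 1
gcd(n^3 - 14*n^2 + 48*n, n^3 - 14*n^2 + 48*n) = n^3 - 14*n^2 + 48*n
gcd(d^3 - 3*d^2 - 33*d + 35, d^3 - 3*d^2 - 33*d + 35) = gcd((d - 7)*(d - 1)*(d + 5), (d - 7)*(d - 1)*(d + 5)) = d^3 - 3*d^2 - 33*d + 35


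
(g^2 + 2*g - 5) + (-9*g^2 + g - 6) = -8*g^2 + 3*g - 11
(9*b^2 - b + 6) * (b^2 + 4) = 9*b^4 - b^3 + 42*b^2 - 4*b + 24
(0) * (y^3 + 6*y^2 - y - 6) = 0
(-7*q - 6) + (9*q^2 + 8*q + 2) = 9*q^2 + q - 4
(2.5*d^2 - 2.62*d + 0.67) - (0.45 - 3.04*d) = 2.5*d^2 + 0.42*d + 0.22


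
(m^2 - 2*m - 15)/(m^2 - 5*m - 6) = (-m^2 + 2*m + 15)/(-m^2 + 5*m + 6)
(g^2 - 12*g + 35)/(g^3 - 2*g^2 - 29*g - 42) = (g - 5)/(g^2 + 5*g + 6)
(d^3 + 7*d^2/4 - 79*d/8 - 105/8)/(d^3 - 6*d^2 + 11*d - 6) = (8*d^2 + 38*d + 35)/(8*(d^2 - 3*d + 2))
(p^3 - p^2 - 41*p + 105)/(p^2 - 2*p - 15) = (p^2 + 4*p - 21)/(p + 3)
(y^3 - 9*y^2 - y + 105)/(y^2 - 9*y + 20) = (y^2 - 4*y - 21)/(y - 4)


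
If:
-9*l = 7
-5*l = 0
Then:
No Solution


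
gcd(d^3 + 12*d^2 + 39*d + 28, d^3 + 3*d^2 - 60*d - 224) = d^2 + 11*d + 28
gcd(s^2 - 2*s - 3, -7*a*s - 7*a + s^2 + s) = s + 1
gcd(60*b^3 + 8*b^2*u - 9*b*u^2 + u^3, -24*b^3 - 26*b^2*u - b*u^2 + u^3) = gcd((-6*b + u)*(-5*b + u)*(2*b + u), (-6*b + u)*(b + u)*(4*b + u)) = -6*b + u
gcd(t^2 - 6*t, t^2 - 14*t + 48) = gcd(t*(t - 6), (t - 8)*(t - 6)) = t - 6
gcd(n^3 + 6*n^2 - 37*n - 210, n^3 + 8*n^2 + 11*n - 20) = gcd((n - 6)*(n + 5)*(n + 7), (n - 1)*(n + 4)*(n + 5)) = n + 5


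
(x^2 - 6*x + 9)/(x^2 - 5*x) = (x^2 - 6*x + 9)/(x*(x - 5))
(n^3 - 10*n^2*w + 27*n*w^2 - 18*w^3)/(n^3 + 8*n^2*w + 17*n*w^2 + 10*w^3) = (n^3 - 10*n^2*w + 27*n*w^2 - 18*w^3)/(n^3 + 8*n^2*w + 17*n*w^2 + 10*w^3)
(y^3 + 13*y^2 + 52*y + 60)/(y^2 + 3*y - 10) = (y^2 + 8*y + 12)/(y - 2)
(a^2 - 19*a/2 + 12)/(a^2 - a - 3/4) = 2*(a - 8)/(2*a + 1)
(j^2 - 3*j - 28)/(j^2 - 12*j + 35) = (j + 4)/(j - 5)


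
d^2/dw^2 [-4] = 0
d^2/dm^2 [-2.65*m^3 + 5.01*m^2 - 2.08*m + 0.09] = 10.02 - 15.9*m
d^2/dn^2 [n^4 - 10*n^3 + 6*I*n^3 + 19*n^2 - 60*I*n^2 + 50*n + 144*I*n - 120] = 12*n^2 + n*(-60 + 36*I) + 38 - 120*I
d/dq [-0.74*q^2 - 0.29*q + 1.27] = -1.48*q - 0.29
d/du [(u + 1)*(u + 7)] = 2*u + 8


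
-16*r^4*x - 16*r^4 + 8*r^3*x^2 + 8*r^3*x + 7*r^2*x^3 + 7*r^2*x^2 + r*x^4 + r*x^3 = (-r + x)*(4*r + x)^2*(r*x + r)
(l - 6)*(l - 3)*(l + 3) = l^3 - 6*l^2 - 9*l + 54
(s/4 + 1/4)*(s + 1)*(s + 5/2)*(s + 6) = s^4/4 + 21*s^3/8 + 33*s^2/4 + 77*s/8 + 15/4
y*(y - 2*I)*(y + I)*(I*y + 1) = I*y^4 + 2*y^3 + I*y^2 + 2*y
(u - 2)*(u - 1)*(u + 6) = u^3 + 3*u^2 - 16*u + 12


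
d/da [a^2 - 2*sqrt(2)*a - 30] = 2*a - 2*sqrt(2)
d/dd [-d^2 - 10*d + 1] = -2*d - 10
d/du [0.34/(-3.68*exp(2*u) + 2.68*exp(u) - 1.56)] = (2.5024*exp(u) - 0.9112)*exp(u)/(3.68*exp(2*u) - 2.68*exp(u) + 1.56)^2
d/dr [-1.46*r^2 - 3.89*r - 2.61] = -2.92*r - 3.89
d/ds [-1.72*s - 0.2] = -1.72000000000000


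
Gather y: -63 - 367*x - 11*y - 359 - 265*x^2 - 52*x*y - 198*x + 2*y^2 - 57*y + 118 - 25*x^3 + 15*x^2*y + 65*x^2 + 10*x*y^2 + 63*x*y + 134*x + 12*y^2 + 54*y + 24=-25*x^3 - 200*x^2 - 431*x + y^2*(10*x + 14) + y*(15*x^2 + 11*x - 14) - 280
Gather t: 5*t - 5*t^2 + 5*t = -5*t^2 + 10*t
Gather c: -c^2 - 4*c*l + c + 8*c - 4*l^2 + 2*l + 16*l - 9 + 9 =-c^2 + c*(9 - 4*l) - 4*l^2 + 18*l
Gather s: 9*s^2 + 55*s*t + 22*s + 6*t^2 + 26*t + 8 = 9*s^2 + s*(55*t + 22) + 6*t^2 + 26*t + 8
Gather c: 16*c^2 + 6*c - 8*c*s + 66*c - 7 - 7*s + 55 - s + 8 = 16*c^2 + c*(72 - 8*s) - 8*s + 56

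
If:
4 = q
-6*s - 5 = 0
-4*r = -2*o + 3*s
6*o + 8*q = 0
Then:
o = -16/3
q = 4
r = -49/24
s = -5/6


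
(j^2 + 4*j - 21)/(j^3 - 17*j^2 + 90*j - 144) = (j + 7)/(j^2 - 14*j + 48)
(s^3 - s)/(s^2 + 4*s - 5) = s*(s + 1)/(s + 5)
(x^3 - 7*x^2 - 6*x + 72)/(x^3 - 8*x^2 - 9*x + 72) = (x^2 - 10*x + 24)/(x^2 - 11*x + 24)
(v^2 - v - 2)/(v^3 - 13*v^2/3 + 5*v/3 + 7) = 3*(v - 2)/(3*v^2 - 16*v + 21)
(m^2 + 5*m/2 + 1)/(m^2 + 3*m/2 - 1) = (2*m + 1)/(2*m - 1)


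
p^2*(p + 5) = p^3 + 5*p^2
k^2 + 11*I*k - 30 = (k + 5*I)*(k + 6*I)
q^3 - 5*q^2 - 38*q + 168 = (q - 7)*(q - 4)*(q + 6)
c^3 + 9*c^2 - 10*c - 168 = (c - 4)*(c + 6)*(c + 7)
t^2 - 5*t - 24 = (t - 8)*(t + 3)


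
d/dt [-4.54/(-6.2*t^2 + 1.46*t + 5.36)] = (6.6284 - 56.296*t)/(-6.2*t^2 + 1.46*t + 5.36)^2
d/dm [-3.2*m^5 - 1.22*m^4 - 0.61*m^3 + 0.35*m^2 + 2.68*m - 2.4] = -16.0*m^4 - 4.88*m^3 - 1.83*m^2 + 0.7*m + 2.68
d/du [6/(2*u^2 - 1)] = -24*u/(2*u^2 - 1)^2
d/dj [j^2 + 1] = 2*j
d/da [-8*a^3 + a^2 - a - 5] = -24*a^2 + 2*a - 1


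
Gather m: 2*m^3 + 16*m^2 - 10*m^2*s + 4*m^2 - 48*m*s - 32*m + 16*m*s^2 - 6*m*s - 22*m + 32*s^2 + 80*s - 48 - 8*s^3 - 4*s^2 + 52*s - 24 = 2*m^3 + m^2*(20 - 10*s) + m*(16*s^2 - 54*s - 54) - 8*s^3 + 28*s^2 + 132*s - 72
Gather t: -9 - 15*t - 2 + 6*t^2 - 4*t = 6*t^2 - 19*t - 11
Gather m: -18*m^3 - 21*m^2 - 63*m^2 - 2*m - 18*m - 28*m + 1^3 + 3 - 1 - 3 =-18*m^3 - 84*m^2 - 48*m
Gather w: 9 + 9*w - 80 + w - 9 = 10*w - 80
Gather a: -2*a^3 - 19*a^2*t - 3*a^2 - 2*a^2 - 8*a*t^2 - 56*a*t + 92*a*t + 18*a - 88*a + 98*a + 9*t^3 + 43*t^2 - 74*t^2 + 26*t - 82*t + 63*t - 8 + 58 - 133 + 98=-2*a^3 + a^2*(-19*t - 5) + a*(-8*t^2 + 36*t + 28) + 9*t^3 - 31*t^2 + 7*t + 15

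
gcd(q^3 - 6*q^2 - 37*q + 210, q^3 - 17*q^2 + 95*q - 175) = q^2 - 12*q + 35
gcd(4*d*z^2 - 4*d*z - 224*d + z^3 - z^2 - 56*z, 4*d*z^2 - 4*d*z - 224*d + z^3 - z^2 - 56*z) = 4*d*z^2 - 4*d*z - 224*d + z^3 - z^2 - 56*z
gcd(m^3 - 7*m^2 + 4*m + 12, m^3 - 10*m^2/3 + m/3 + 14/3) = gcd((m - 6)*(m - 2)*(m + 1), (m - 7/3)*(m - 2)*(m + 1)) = m^2 - m - 2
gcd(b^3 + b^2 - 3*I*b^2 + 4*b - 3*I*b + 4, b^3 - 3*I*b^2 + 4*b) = b^2 - 3*I*b + 4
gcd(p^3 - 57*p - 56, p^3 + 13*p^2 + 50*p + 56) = p + 7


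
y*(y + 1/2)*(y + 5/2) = y^3 + 3*y^2 + 5*y/4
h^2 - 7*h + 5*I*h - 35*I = (h - 7)*(h + 5*I)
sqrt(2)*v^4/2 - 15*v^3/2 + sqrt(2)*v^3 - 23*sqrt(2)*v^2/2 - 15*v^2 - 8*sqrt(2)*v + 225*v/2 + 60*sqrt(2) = (v - 3)*(v + 5)*(v - 8*sqrt(2))*(sqrt(2)*v/2 + 1/2)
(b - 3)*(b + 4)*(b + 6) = b^3 + 7*b^2 - 6*b - 72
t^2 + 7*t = t*(t + 7)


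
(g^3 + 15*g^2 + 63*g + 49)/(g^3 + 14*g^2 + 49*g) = (g + 1)/g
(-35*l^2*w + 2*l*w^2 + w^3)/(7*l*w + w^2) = -5*l + w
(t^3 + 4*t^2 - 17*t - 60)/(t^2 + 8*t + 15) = t - 4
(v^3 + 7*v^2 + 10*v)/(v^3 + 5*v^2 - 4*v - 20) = v/(v - 2)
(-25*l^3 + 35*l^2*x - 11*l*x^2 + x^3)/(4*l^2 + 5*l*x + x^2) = (-25*l^3 + 35*l^2*x - 11*l*x^2 + x^3)/(4*l^2 + 5*l*x + x^2)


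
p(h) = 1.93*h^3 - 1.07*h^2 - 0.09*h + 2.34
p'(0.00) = -0.09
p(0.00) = 2.34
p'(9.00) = 449.64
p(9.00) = 1321.83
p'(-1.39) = 14.07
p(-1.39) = -4.79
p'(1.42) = 8.55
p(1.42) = 5.58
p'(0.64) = 0.91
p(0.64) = 2.35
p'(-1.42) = 14.62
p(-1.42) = -5.22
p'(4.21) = 93.52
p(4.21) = 127.01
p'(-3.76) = 89.81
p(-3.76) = -115.04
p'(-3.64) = 84.41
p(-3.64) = -104.59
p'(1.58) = 10.98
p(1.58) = 7.14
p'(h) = 5.79*h^2 - 2.14*h - 0.09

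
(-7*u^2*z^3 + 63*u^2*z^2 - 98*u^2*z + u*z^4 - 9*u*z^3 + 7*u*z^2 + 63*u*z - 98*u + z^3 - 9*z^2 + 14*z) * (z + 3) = -7*u^2*z^4 + 42*u^2*z^3 + 91*u^2*z^2 - 294*u^2*z + u*z^5 - 6*u*z^4 - 20*u*z^3 + 84*u*z^2 + 91*u*z - 294*u + z^4 - 6*z^3 - 13*z^2 + 42*z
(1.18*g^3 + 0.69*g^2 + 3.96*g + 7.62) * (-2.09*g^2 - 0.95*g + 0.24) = -2.4662*g^5 - 2.5631*g^4 - 8.6487*g^3 - 19.5222*g^2 - 6.2886*g + 1.8288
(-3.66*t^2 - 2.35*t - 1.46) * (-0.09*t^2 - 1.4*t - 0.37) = 0.3294*t^4 + 5.3355*t^3 + 4.7756*t^2 + 2.9135*t + 0.5402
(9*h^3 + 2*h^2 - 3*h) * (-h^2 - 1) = -9*h^5 - 2*h^4 - 6*h^3 - 2*h^2 + 3*h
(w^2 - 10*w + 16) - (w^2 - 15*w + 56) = 5*w - 40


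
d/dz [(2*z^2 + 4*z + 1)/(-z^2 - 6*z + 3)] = 2*(-4*z^2 + 7*z + 9)/(z^4 + 12*z^3 + 30*z^2 - 36*z + 9)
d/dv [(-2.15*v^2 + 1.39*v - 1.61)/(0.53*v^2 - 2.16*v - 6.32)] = (3.9073*v^2 + 28.8826*v - 12.2624)/(0.2809*v^4 - 2.2896*v^3 - 2.0336*v^2 + 27.3024*v + 39.9424)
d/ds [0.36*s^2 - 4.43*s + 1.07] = 0.72*s - 4.43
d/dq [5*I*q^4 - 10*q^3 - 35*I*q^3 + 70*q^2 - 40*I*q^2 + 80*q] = 20*I*q^3 + q^2*(-30 - 105*I) + q*(140 - 80*I) + 80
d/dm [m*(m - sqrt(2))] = 2*m - sqrt(2)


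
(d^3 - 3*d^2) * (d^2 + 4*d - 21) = d^5 + d^4 - 33*d^3 + 63*d^2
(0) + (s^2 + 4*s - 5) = s^2 + 4*s - 5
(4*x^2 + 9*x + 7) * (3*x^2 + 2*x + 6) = 12*x^4 + 35*x^3 + 63*x^2 + 68*x + 42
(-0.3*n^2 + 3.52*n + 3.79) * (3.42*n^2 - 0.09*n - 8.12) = -1.026*n^4 + 12.0654*n^3 + 15.081*n^2 - 28.9235*n - 30.7748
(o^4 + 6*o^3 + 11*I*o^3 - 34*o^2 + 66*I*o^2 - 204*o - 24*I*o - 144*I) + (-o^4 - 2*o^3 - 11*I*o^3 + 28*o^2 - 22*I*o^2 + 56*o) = 4*o^3 - 6*o^2 + 44*I*o^2 - 148*o - 24*I*o - 144*I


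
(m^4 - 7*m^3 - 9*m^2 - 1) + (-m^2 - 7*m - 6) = m^4 - 7*m^3 - 10*m^2 - 7*m - 7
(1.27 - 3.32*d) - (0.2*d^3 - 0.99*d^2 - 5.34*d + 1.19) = -0.2*d^3 + 0.99*d^2 + 2.02*d + 0.0800000000000001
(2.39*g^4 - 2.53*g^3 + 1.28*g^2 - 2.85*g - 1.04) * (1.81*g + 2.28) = 4.3259*g^5 + 0.869899999999999*g^4 - 3.4516*g^3 - 2.2401*g^2 - 8.3804*g - 2.3712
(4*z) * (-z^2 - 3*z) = -4*z^3 - 12*z^2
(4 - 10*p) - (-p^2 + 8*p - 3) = p^2 - 18*p + 7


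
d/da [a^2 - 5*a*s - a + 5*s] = 2*a - 5*s - 1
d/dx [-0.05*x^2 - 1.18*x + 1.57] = -0.1*x - 1.18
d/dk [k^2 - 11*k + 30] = 2*k - 11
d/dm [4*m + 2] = 4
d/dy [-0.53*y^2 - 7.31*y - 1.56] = -1.06*y - 7.31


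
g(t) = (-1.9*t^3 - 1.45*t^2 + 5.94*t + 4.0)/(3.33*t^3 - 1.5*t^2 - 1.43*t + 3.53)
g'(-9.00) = 0.01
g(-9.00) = -0.48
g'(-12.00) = 0.01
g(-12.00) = -0.51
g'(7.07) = 0.00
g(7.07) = -0.64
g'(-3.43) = 0.09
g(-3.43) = -0.30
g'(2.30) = -0.40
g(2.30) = -0.40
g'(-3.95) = 0.07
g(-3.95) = -0.34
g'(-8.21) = 0.01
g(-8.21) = -0.47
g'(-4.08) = 0.06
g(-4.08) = -0.35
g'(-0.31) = 1.62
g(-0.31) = 0.56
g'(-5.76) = 0.03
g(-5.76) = -0.42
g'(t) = (-9.99*t^2 + 3.0*t + 1.43)*(-1.9*t^3 - 1.45*t^2 + 5.94*t + 4.0)/(3.33*t^3 - 1.5*t^2 - 1.43*t + 3.53)^2 + (-5.7*t^2 - 2.9*t + 5.94)/(3.33*t^3 - 1.5*t^2 - 1.43*t + 3.53)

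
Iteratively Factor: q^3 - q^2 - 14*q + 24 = (q - 3)*(q^2 + 2*q - 8) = (q - 3)*(q - 2)*(q + 4)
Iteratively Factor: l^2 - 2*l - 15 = (l - 5)*(l + 3)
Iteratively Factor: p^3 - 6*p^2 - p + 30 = (p + 2)*(p^2 - 8*p + 15) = (p - 5)*(p + 2)*(p - 3)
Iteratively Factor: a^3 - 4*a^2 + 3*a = (a - 1)*(a^2 - 3*a) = a*(a - 1)*(a - 3)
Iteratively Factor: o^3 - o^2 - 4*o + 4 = (o - 2)*(o^2 + o - 2) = (o - 2)*(o - 1)*(o + 2)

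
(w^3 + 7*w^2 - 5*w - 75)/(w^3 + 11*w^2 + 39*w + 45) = (w^2 + 2*w - 15)/(w^2 + 6*w + 9)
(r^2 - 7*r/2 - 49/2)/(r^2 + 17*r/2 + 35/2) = (r - 7)/(r + 5)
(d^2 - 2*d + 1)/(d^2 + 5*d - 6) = (d - 1)/(d + 6)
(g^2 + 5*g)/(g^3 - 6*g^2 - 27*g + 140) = g/(g^2 - 11*g + 28)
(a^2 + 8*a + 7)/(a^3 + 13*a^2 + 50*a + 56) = (a + 1)/(a^2 + 6*a + 8)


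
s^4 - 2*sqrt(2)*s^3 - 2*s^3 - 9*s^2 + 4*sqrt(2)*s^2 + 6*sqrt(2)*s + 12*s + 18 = (s - 3)*(s + 1)*(s - 3*sqrt(2))*(s + sqrt(2))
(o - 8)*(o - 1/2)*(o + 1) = o^3 - 15*o^2/2 - 9*o/2 + 4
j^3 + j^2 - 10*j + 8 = (j - 2)*(j - 1)*(j + 4)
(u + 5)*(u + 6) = u^2 + 11*u + 30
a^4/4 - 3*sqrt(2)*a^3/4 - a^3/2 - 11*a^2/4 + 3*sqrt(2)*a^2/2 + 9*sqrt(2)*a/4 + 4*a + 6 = (a/2 + 1/2)*(a/2 + sqrt(2)/2)*(a - 3)*(a - 4*sqrt(2))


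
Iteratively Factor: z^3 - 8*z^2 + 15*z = (z)*(z^2 - 8*z + 15) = z*(z - 3)*(z - 5)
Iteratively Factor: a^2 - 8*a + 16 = (a - 4)*(a - 4)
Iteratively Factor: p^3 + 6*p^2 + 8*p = (p + 2)*(p^2 + 4*p) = (p + 2)*(p + 4)*(p)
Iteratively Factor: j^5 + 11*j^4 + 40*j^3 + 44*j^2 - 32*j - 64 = (j + 2)*(j^4 + 9*j^3 + 22*j^2 - 32) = (j + 2)^2*(j^3 + 7*j^2 + 8*j - 16) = (j - 1)*(j + 2)^2*(j^2 + 8*j + 16) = (j - 1)*(j + 2)^2*(j + 4)*(j + 4)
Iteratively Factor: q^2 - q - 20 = (q - 5)*(q + 4)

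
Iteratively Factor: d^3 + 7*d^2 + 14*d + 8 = (d + 2)*(d^2 + 5*d + 4) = (d + 1)*(d + 2)*(d + 4)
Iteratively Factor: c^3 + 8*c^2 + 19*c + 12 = (c + 1)*(c^2 + 7*c + 12) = (c + 1)*(c + 4)*(c + 3)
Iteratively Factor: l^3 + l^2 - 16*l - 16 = (l + 1)*(l^2 - 16) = (l + 1)*(l + 4)*(l - 4)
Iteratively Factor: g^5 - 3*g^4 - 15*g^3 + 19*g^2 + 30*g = (g)*(g^4 - 3*g^3 - 15*g^2 + 19*g + 30) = g*(g - 2)*(g^3 - g^2 - 17*g - 15) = g*(g - 2)*(g + 3)*(g^2 - 4*g - 5) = g*(g - 2)*(g + 1)*(g + 3)*(g - 5)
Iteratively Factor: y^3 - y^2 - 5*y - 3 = (y + 1)*(y^2 - 2*y - 3) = (y + 1)^2*(y - 3)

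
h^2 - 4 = (h - 2)*(h + 2)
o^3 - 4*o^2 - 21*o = o*(o - 7)*(o + 3)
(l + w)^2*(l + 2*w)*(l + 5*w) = l^4 + 9*l^3*w + 25*l^2*w^2 + 27*l*w^3 + 10*w^4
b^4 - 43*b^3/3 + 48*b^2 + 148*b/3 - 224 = (b - 8)*(b - 6)*(b - 7/3)*(b + 2)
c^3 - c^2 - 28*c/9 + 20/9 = (c - 2)*(c - 2/3)*(c + 5/3)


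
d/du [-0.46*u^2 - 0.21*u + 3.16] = -0.92*u - 0.21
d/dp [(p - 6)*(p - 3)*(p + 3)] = 3*p^2 - 12*p - 9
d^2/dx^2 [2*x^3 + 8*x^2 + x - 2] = 12*x + 16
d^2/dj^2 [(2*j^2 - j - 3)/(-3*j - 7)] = -184/(27*j^3 + 189*j^2 + 441*j + 343)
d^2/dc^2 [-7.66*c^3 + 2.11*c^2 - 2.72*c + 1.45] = 4.22 - 45.96*c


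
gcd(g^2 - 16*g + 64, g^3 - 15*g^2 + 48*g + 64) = g^2 - 16*g + 64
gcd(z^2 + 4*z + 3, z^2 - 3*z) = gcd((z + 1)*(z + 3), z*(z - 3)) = 1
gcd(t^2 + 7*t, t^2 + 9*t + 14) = t + 7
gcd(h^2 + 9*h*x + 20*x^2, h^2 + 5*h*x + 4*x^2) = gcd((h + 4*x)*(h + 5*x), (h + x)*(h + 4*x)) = h + 4*x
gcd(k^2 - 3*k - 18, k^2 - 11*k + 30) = k - 6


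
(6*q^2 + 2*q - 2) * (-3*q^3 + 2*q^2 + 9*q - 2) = -18*q^5 + 6*q^4 + 64*q^3 + 2*q^2 - 22*q + 4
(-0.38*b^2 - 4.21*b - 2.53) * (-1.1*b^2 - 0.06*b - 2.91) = 0.418*b^4 + 4.6538*b^3 + 4.1414*b^2 + 12.4029*b + 7.3623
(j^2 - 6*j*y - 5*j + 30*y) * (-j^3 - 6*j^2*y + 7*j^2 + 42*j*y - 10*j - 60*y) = -j^5 + 12*j^4 + 36*j^3*y^2 - 45*j^3 - 432*j^2*y^2 + 50*j^2 + 1620*j*y^2 - 1800*y^2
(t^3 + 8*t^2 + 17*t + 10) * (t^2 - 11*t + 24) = t^5 - 3*t^4 - 47*t^3 + 15*t^2 + 298*t + 240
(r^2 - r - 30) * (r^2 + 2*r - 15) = r^4 + r^3 - 47*r^2 - 45*r + 450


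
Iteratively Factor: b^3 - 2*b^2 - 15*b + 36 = (b - 3)*(b^2 + b - 12) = (b - 3)*(b + 4)*(b - 3)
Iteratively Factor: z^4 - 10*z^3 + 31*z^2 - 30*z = (z - 5)*(z^3 - 5*z^2 + 6*z) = z*(z - 5)*(z^2 - 5*z + 6) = z*(z - 5)*(z - 3)*(z - 2)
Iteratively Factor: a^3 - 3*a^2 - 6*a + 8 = (a - 1)*(a^2 - 2*a - 8) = (a - 1)*(a + 2)*(a - 4)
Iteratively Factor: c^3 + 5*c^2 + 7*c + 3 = (c + 1)*(c^2 + 4*c + 3) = (c + 1)^2*(c + 3)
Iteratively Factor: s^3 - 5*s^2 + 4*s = (s - 1)*(s^2 - 4*s) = s*(s - 1)*(s - 4)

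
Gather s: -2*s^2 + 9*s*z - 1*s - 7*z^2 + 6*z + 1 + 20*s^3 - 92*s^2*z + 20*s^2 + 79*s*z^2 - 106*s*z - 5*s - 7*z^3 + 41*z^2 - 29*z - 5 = 20*s^3 + s^2*(18 - 92*z) + s*(79*z^2 - 97*z - 6) - 7*z^3 + 34*z^2 - 23*z - 4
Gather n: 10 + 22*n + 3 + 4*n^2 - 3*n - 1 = 4*n^2 + 19*n + 12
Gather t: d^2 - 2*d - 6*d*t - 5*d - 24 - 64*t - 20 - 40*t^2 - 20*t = d^2 - 7*d - 40*t^2 + t*(-6*d - 84) - 44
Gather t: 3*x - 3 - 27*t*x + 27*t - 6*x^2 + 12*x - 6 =t*(27 - 27*x) - 6*x^2 + 15*x - 9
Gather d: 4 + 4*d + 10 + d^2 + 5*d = d^2 + 9*d + 14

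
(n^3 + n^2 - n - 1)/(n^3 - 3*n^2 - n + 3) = (n + 1)/(n - 3)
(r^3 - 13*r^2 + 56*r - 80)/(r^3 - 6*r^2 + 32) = (r - 5)/(r + 2)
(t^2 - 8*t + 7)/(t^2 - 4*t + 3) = (t - 7)/(t - 3)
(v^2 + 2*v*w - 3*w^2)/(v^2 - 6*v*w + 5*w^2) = (v + 3*w)/(v - 5*w)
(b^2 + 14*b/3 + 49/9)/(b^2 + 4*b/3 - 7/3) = (b + 7/3)/(b - 1)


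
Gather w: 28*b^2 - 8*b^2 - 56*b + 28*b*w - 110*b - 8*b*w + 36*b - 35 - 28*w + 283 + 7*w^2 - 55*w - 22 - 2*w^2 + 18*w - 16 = 20*b^2 - 130*b + 5*w^2 + w*(20*b - 65) + 210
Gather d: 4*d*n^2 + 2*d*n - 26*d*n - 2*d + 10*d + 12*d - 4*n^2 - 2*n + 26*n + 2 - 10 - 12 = d*(4*n^2 - 24*n + 20) - 4*n^2 + 24*n - 20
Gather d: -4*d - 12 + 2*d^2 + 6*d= 2*d^2 + 2*d - 12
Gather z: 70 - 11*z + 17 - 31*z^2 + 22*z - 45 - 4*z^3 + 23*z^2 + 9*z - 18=-4*z^3 - 8*z^2 + 20*z + 24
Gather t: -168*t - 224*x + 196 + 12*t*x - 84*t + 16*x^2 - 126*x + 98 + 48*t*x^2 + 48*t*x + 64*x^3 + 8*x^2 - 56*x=t*(48*x^2 + 60*x - 252) + 64*x^3 + 24*x^2 - 406*x + 294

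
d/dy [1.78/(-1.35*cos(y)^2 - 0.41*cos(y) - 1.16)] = -(4.806*cos(y) + 0.7298)*sin(y)/(1.35*cos(y)^2 + 0.41*cos(y) + 1.16)^2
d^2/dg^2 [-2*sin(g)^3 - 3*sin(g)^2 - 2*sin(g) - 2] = 18*sin(g)^3 + 12*sin(g)^2 - 10*sin(g) - 6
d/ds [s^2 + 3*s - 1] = 2*s + 3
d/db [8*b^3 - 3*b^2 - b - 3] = 24*b^2 - 6*b - 1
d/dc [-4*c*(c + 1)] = -8*c - 4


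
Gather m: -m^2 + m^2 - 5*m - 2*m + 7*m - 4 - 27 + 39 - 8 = 0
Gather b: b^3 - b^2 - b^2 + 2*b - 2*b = b^3 - 2*b^2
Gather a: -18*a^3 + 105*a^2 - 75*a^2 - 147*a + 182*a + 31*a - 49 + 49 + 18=-18*a^3 + 30*a^2 + 66*a + 18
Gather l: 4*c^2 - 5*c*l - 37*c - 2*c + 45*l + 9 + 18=4*c^2 - 39*c + l*(45 - 5*c) + 27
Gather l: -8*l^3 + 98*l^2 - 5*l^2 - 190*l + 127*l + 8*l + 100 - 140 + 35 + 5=-8*l^3 + 93*l^2 - 55*l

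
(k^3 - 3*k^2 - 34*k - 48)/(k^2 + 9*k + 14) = (k^2 - 5*k - 24)/(k + 7)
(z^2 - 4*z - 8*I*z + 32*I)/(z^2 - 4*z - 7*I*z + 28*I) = (z - 8*I)/(z - 7*I)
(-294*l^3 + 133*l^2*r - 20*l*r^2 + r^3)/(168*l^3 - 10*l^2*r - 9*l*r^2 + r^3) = (-7*l + r)/(4*l + r)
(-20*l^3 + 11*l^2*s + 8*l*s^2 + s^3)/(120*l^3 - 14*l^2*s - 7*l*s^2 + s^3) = (-5*l^2 + 4*l*s + s^2)/(30*l^2 - 11*l*s + s^2)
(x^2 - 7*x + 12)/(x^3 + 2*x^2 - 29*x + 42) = (x - 4)/(x^2 + 5*x - 14)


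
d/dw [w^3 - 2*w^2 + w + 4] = 3*w^2 - 4*w + 1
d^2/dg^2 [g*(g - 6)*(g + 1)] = 6*g - 10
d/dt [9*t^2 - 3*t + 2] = 18*t - 3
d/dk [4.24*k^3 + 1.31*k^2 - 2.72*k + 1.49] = 12.72*k^2 + 2.62*k - 2.72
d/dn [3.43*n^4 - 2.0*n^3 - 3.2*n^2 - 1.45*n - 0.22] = 13.72*n^3 - 6.0*n^2 - 6.4*n - 1.45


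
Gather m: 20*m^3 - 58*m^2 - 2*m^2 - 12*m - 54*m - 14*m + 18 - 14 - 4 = 20*m^3 - 60*m^2 - 80*m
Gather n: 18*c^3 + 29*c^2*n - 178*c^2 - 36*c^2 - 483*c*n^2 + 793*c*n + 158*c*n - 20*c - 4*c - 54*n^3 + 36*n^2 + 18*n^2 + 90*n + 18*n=18*c^3 - 214*c^2 - 24*c - 54*n^3 + n^2*(54 - 483*c) + n*(29*c^2 + 951*c + 108)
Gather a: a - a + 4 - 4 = 0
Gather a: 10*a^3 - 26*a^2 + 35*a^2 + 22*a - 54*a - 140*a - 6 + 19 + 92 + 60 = 10*a^3 + 9*a^2 - 172*a + 165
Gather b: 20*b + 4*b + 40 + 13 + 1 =24*b + 54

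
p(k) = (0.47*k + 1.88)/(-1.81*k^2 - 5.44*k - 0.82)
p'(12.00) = 0.00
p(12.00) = -0.02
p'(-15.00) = 0.00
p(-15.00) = 0.02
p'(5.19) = 0.01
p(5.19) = -0.06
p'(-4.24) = -0.04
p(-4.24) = 0.01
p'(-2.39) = -0.46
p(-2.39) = 0.41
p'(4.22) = 0.02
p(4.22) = -0.07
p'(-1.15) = 0.34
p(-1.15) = 0.44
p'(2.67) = 0.04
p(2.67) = -0.11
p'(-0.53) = 2.68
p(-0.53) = 1.05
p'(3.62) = 0.02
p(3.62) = -0.08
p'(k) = (0.47*k + 1.88)*(3.62*k + 5.44)/(-1.81*k^2 - 5.44*k - 0.82)^2 + 0.47/(-1.81*k^2 - 5.44*k - 0.82) = (0.8507*k^2 + 6.8056*k + 9.8418)/(3.2761*k^4 + 19.6928*k^3 + 32.562*k^2 + 8.9216*k + 0.6724)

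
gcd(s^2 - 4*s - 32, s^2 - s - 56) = s - 8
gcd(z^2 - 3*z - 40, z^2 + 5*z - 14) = 1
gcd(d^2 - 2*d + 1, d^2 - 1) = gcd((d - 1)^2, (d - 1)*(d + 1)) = d - 1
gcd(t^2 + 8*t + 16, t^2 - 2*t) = 1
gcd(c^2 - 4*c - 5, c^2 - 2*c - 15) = c - 5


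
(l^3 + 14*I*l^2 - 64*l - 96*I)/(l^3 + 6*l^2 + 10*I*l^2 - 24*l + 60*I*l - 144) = (l + 4*I)/(l + 6)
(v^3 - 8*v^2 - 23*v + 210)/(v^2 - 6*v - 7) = (v^2 - v - 30)/(v + 1)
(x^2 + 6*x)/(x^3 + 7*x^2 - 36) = x/(x^2 + x - 6)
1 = 1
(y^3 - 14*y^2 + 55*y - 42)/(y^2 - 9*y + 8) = (y^2 - 13*y + 42)/(y - 8)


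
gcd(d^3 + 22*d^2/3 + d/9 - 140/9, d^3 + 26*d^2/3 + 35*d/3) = d^2 + 26*d/3 + 35/3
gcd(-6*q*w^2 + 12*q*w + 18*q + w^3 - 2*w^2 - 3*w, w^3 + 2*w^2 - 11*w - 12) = w^2 - 2*w - 3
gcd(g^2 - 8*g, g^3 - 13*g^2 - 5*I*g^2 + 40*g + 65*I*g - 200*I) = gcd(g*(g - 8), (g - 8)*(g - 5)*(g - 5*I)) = g - 8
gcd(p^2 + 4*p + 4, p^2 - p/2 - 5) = p + 2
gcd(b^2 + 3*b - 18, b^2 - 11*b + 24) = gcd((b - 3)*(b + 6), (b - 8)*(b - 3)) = b - 3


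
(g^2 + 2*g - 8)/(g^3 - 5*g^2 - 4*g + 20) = (g + 4)/(g^2 - 3*g - 10)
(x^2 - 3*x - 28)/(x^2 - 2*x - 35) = (x + 4)/(x + 5)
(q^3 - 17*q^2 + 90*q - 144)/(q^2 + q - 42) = (q^2 - 11*q + 24)/(q + 7)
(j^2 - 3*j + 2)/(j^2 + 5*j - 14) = (j - 1)/(j + 7)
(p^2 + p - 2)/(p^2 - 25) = (p^2 + p - 2)/(p^2 - 25)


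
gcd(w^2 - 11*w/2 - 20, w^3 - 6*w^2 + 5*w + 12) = 1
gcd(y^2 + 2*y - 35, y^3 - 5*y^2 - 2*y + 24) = 1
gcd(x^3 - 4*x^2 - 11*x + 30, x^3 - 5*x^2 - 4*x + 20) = x^2 - 7*x + 10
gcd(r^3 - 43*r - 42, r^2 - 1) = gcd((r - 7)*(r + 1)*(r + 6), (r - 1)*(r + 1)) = r + 1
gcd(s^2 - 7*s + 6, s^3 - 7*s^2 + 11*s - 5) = s - 1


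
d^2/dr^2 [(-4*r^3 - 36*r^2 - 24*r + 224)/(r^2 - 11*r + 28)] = 528*(-3*r^3 + 28*r^2 - 56*r - 56)/(r^6 - 33*r^5 + 447*r^4 - 3179*r^3 + 12516*r^2 - 25872*r + 21952)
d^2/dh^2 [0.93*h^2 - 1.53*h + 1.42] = 1.86000000000000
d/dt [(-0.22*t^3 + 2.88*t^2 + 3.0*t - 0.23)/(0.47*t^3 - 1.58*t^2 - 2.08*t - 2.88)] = (-1.006*t^4 - 1.9048*t^3 + 0.9747*t^2 - 17.3156*t - 9.1184)/(0.2209*t^6 - 1.4852*t^5 + 0.5412*t^4 + 3.8656*t^3 + 13.4272*t^2 + 11.9808*t + 8.2944)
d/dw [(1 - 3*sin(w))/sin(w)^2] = (3*sin(w) - 2)*cos(w)/sin(w)^3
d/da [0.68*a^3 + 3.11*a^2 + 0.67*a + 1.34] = 2.04*a^2 + 6.22*a + 0.67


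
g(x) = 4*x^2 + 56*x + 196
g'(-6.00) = 8.00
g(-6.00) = 4.00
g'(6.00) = 104.00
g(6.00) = 676.00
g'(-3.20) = 30.40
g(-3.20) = 57.76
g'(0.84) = 62.72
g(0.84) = 245.86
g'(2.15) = 73.20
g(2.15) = 334.89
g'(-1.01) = 47.92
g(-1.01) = 143.52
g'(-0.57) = 51.44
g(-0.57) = 165.38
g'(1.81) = 70.48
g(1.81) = 310.46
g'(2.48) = 75.84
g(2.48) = 359.48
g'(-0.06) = 55.52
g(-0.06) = 192.65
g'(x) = 8*x + 56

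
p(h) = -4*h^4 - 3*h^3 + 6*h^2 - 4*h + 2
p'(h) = -16*h^3 - 9*h^2 + 12*h - 4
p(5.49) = -3969.23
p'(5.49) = -2856.89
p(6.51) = -7781.73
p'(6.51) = -4721.61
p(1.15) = -6.22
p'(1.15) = -26.44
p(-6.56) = -6274.22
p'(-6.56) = 4046.78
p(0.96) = -2.36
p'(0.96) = -14.93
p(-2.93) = -154.11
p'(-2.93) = 286.04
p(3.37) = -574.07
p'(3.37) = -678.14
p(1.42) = -16.43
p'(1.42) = -50.92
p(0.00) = 2.00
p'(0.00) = -4.00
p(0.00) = 2.00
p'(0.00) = -4.00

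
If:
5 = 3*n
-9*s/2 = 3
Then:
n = 5/3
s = -2/3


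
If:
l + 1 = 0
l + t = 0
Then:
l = -1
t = 1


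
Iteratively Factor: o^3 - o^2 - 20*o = (o)*(o^2 - o - 20) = o*(o - 5)*(o + 4)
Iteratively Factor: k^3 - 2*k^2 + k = (k - 1)*(k^2 - k) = (k - 1)^2*(k)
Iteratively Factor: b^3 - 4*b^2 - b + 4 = (b - 1)*(b^2 - 3*b - 4) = (b - 4)*(b - 1)*(b + 1)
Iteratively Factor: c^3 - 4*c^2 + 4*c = (c)*(c^2 - 4*c + 4) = c*(c - 2)*(c - 2)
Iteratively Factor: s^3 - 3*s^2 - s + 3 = (s - 3)*(s^2 - 1) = (s - 3)*(s + 1)*(s - 1)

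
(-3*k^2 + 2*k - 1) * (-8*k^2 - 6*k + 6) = 24*k^4 + 2*k^3 - 22*k^2 + 18*k - 6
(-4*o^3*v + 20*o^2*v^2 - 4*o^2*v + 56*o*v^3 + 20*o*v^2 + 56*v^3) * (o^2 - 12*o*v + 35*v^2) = -4*o^5*v + 68*o^4*v^2 - 4*o^4*v - 324*o^3*v^3 + 68*o^3*v^2 + 28*o^2*v^4 - 324*o^2*v^3 + 1960*o*v^5 + 28*o*v^4 + 1960*v^5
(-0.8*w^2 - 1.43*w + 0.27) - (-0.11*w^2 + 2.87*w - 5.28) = -0.69*w^2 - 4.3*w + 5.55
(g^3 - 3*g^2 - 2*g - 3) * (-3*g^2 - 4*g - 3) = -3*g^5 + 5*g^4 + 15*g^3 + 26*g^2 + 18*g + 9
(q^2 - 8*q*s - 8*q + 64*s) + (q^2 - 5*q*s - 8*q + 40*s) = 2*q^2 - 13*q*s - 16*q + 104*s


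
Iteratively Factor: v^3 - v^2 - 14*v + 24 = (v - 2)*(v^2 + v - 12) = (v - 2)*(v + 4)*(v - 3)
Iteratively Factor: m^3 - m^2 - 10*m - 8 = (m - 4)*(m^2 + 3*m + 2) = (m - 4)*(m + 2)*(m + 1)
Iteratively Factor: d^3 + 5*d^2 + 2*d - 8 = (d + 2)*(d^2 + 3*d - 4) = (d + 2)*(d + 4)*(d - 1)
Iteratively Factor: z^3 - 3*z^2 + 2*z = (z)*(z^2 - 3*z + 2) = z*(z - 2)*(z - 1)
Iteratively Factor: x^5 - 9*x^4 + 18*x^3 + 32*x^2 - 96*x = (x - 4)*(x^4 - 5*x^3 - 2*x^2 + 24*x) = (x - 4)^2*(x^3 - x^2 - 6*x) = (x - 4)^2*(x - 3)*(x^2 + 2*x) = (x - 4)^2*(x - 3)*(x + 2)*(x)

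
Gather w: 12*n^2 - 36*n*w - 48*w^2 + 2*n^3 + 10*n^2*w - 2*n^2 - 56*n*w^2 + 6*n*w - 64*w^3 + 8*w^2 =2*n^3 + 10*n^2 - 64*w^3 + w^2*(-56*n - 40) + w*(10*n^2 - 30*n)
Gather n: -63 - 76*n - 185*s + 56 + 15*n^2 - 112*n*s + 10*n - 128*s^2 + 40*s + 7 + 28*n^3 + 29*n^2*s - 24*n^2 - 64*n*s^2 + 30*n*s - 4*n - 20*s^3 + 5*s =28*n^3 + n^2*(29*s - 9) + n*(-64*s^2 - 82*s - 70) - 20*s^3 - 128*s^2 - 140*s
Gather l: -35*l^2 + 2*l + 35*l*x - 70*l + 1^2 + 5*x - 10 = -35*l^2 + l*(35*x - 68) + 5*x - 9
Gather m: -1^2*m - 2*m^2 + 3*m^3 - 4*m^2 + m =3*m^3 - 6*m^2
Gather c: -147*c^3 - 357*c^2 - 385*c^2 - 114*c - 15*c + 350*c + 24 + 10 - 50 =-147*c^3 - 742*c^2 + 221*c - 16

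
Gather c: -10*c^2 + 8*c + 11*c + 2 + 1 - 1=-10*c^2 + 19*c + 2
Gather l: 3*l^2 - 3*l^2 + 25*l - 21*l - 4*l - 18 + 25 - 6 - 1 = 0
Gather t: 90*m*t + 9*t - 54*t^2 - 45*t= -54*t^2 + t*(90*m - 36)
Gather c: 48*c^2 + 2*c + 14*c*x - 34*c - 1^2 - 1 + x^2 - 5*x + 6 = 48*c^2 + c*(14*x - 32) + x^2 - 5*x + 4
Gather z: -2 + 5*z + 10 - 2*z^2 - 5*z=8 - 2*z^2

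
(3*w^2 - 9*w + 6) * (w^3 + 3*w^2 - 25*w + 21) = 3*w^5 - 96*w^3 + 306*w^2 - 339*w + 126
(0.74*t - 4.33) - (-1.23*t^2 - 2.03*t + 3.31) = 1.23*t^2 + 2.77*t - 7.64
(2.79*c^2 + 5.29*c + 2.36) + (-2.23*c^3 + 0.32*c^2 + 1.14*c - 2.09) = -2.23*c^3 + 3.11*c^2 + 6.43*c + 0.27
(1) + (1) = 2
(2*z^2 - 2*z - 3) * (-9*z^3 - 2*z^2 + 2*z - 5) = -18*z^5 + 14*z^4 + 35*z^3 - 8*z^2 + 4*z + 15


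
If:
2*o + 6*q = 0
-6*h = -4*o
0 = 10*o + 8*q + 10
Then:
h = -10/11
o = -15/11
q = 5/11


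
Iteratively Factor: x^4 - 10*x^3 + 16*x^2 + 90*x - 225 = (x - 5)*(x^3 - 5*x^2 - 9*x + 45) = (x - 5)^2*(x^2 - 9) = (x - 5)^2*(x + 3)*(x - 3)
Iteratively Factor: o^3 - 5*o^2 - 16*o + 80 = (o + 4)*(o^2 - 9*o + 20) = (o - 4)*(o + 4)*(o - 5)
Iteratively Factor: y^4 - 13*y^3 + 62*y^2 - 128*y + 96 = (y - 2)*(y^3 - 11*y^2 + 40*y - 48) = (y - 4)*(y - 2)*(y^2 - 7*y + 12) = (y - 4)*(y - 3)*(y - 2)*(y - 4)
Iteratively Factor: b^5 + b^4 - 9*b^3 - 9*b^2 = (b + 3)*(b^4 - 2*b^3 - 3*b^2) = (b + 1)*(b + 3)*(b^3 - 3*b^2) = b*(b + 1)*(b + 3)*(b^2 - 3*b) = b*(b - 3)*(b + 1)*(b + 3)*(b)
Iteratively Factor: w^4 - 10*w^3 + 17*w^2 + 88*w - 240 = (w + 3)*(w^3 - 13*w^2 + 56*w - 80) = (w - 5)*(w + 3)*(w^2 - 8*w + 16) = (w - 5)*(w - 4)*(w + 3)*(w - 4)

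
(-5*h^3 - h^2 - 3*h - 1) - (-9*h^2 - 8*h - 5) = -5*h^3 + 8*h^2 + 5*h + 4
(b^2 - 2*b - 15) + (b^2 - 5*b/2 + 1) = 2*b^2 - 9*b/2 - 14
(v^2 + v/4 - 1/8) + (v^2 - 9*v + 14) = 2*v^2 - 35*v/4 + 111/8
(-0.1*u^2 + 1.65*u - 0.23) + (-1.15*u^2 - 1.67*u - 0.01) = -1.25*u^2 - 0.02*u - 0.24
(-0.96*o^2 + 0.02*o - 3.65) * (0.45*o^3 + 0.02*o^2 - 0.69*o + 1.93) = -0.432*o^5 - 0.0102*o^4 - 0.9797*o^3 - 1.9396*o^2 + 2.5571*o - 7.0445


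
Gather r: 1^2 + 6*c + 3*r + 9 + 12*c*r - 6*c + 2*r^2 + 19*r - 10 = 2*r^2 + r*(12*c + 22)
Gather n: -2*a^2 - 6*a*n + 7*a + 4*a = -2*a^2 - 6*a*n + 11*a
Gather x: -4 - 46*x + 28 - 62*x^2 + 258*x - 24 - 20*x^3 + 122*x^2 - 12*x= -20*x^3 + 60*x^2 + 200*x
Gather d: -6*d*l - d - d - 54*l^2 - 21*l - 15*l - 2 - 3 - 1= d*(-6*l - 2) - 54*l^2 - 36*l - 6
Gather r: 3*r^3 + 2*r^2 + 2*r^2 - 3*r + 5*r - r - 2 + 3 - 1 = 3*r^3 + 4*r^2 + r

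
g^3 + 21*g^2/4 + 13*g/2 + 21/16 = (g + 1/4)*(g + 3/2)*(g + 7/2)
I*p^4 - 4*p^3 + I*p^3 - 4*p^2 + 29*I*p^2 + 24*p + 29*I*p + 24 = (p - 3*I)*(p - I)*(p + 8*I)*(I*p + I)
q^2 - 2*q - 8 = (q - 4)*(q + 2)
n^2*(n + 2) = n^3 + 2*n^2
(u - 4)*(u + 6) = u^2 + 2*u - 24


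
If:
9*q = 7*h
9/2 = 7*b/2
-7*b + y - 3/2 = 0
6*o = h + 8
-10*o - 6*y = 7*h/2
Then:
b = 9/7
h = -458/31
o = -35/31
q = -3206/279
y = 21/2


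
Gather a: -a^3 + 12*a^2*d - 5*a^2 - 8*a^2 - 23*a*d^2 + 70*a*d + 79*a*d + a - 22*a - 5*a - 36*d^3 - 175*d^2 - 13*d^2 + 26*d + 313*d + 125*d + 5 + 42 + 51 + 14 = -a^3 + a^2*(12*d - 13) + a*(-23*d^2 + 149*d - 26) - 36*d^3 - 188*d^2 + 464*d + 112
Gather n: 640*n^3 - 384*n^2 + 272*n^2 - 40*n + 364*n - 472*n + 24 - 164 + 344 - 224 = 640*n^3 - 112*n^2 - 148*n - 20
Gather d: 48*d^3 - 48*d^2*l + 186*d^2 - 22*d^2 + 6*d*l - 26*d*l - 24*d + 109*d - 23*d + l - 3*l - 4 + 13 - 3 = 48*d^3 + d^2*(164 - 48*l) + d*(62 - 20*l) - 2*l + 6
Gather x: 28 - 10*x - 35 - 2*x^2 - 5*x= -2*x^2 - 15*x - 7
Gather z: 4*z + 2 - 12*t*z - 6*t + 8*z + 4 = -6*t + z*(12 - 12*t) + 6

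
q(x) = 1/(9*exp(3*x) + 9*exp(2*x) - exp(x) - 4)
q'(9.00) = 0.00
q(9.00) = 0.00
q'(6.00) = 0.00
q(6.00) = 0.00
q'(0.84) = -0.02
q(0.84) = 0.01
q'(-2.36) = -0.01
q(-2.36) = -0.25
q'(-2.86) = -0.00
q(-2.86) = -0.25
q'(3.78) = -0.00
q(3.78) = 0.00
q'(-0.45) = -7.45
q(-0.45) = 0.74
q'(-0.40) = -3.58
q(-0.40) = 0.48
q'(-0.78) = -2.05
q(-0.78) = -0.59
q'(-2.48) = -0.00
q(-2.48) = -0.25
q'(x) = (-27*exp(3*x) - 18*exp(2*x) + exp(x))/(9*exp(3*x) + 9*exp(2*x) - exp(x) - 4)^2 = (-27*exp(2*x) - 18*exp(x) + 1)*exp(x)/(9*exp(3*x) + 9*exp(2*x) - exp(x) - 4)^2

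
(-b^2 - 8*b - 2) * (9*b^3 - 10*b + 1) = -9*b^5 - 72*b^4 - 8*b^3 + 79*b^2 + 12*b - 2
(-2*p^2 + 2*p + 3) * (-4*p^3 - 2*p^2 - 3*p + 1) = 8*p^5 - 4*p^4 - 10*p^3 - 14*p^2 - 7*p + 3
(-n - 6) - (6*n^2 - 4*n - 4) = -6*n^2 + 3*n - 2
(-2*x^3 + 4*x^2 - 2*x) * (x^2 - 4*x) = -2*x^5 + 12*x^4 - 18*x^3 + 8*x^2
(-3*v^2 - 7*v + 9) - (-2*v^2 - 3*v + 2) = -v^2 - 4*v + 7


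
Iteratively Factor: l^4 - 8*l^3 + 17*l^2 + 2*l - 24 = (l - 3)*(l^3 - 5*l^2 + 2*l + 8) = (l - 4)*(l - 3)*(l^2 - l - 2) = (l - 4)*(l - 3)*(l - 2)*(l + 1)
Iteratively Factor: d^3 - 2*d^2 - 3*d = (d + 1)*(d^2 - 3*d) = d*(d + 1)*(d - 3)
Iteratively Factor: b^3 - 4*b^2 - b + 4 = (b + 1)*(b^2 - 5*b + 4) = (b - 1)*(b + 1)*(b - 4)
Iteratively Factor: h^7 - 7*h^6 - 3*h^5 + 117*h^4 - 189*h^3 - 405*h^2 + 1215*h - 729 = (h - 3)*(h^6 - 4*h^5 - 15*h^4 + 72*h^3 + 27*h^2 - 324*h + 243) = (h - 3)^2*(h^5 - h^4 - 18*h^3 + 18*h^2 + 81*h - 81) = (h - 3)^3*(h^4 + 2*h^3 - 12*h^2 - 18*h + 27) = (h - 3)^3*(h + 3)*(h^3 - h^2 - 9*h + 9) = (h - 3)^4*(h + 3)*(h^2 + 2*h - 3) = (h - 3)^4*(h - 1)*(h + 3)*(h + 3)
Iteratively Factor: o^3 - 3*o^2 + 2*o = (o - 1)*(o^2 - 2*o) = (o - 2)*(o - 1)*(o)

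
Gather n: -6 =-6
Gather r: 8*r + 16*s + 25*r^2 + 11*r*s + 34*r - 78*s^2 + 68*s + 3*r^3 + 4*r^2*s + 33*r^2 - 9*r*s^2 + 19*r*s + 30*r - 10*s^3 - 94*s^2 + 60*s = 3*r^3 + r^2*(4*s + 58) + r*(-9*s^2 + 30*s + 72) - 10*s^3 - 172*s^2 + 144*s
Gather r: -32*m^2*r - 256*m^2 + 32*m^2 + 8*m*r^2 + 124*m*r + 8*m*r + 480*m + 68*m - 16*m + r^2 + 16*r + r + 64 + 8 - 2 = -224*m^2 + 532*m + r^2*(8*m + 1) + r*(-32*m^2 + 132*m + 17) + 70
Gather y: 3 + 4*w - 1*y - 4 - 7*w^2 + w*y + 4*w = -7*w^2 + 8*w + y*(w - 1) - 1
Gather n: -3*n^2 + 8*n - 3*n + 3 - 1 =-3*n^2 + 5*n + 2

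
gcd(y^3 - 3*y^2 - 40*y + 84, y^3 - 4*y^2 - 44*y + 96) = y^2 + 4*y - 12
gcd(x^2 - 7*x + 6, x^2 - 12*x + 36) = x - 6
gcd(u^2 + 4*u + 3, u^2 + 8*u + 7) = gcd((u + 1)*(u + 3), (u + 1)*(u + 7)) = u + 1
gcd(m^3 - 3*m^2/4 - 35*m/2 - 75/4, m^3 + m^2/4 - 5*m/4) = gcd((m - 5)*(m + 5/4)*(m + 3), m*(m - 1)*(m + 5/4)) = m + 5/4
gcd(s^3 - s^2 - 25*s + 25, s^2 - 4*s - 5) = s - 5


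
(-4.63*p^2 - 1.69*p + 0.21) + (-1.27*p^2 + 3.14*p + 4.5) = -5.9*p^2 + 1.45*p + 4.71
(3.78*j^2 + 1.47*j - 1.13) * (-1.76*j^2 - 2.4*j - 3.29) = -6.6528*j^4 - 11.6592*j^3 - 13.9754*j^2 - 2.1243*j + 3.7177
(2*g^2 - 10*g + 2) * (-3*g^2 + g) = -6*g^4 + 32*g^3 - 16*g^2 + 2*g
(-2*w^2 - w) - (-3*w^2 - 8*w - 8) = w^2 + 7*w + 8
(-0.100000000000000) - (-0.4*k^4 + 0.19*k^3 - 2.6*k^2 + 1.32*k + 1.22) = 0.4*k^4 - 0.19*k^3 + 2.6*k^2 - 1.32*k - 1.32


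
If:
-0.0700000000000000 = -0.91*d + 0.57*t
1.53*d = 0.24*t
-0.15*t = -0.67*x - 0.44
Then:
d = -0.03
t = -0.16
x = -0.69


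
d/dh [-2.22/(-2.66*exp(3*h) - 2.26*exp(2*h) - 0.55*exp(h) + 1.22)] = (-17.7156*exp(2*h) - 10.0344*exp(h) - 1.221)*exp(h)/(2.66*exp(3*h) + 2.26*exp(2*h) + 0.55*exp(h) - 1.22)^2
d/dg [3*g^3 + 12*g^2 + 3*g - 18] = 9*g^2 + 24*g + 3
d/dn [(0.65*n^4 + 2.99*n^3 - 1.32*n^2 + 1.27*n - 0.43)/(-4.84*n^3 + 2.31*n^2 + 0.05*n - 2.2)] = (-3.146*n^6 + 3.003*n^5 + 0.615600000000001*n^4 + 6.8726*n^3 - 28.9773*n^2 + 7.7946*n - 2.7725)/(23.4256*n^6 - 22.3608*n^5 + 4.8521*n^4 + 21.527*n^3 - 10.1615*n^2 - 0.22*n + 4.84)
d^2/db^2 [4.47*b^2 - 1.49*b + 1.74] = 8.94000000000000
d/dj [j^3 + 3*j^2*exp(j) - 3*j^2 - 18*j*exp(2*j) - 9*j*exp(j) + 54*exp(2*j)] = 3*j^2*exp(j) + 3*j^2 - 36*j*exp(2*j) - 3*j*exp(j) - 6*j + 90*exp(2*j) - 9*exp(j)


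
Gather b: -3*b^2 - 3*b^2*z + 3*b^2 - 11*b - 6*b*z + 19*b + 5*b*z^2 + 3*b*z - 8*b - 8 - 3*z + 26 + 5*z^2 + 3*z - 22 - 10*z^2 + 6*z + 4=-3*b^2*z + b*(5*z^2 - 3*z) - 5*z^2 + 6*z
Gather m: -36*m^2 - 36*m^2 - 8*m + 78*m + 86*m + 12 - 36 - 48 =-72*m^2 + 156*m - 72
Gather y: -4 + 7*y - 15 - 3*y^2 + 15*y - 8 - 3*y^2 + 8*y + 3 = -6*y^2 + 30*y - 24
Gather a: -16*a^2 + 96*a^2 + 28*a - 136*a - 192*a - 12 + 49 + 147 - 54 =80*a^2 - 300*a + 130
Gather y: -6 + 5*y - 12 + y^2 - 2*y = y^2 + 3*y - 18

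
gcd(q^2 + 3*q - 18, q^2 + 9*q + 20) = 1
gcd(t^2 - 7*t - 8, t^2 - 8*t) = t - 8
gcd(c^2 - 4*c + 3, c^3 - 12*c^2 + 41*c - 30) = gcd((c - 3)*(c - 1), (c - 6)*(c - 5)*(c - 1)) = c - 1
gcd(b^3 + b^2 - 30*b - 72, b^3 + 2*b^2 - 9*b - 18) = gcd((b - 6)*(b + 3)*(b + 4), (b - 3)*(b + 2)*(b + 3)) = b + 3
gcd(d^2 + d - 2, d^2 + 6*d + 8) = d + 2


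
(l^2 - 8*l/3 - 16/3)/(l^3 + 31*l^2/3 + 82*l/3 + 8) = (3*l^2 - 8*l - 16)/(3*l^3 + 31*l^2 + 82*l + 24)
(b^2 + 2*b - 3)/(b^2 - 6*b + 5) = (b + 3)/(b - 5)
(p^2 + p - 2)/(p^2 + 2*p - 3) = (p + 2)/(p + 3)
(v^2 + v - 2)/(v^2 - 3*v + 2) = (v + 2)/(v - 2)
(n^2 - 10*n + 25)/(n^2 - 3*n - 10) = (n - 5)/(n + 2)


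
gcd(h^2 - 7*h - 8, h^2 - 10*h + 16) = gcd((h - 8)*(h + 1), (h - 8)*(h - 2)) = h - 8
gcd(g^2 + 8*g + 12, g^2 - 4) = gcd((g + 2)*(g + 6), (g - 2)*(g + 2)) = g + 2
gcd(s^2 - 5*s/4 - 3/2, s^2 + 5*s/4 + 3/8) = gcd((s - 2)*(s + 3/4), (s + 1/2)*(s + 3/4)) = s + 3/4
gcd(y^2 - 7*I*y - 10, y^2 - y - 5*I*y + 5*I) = y - 5*I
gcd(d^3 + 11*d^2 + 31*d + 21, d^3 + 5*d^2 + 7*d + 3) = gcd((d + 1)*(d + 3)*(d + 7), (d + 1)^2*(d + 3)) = d^2 + 4*d + 3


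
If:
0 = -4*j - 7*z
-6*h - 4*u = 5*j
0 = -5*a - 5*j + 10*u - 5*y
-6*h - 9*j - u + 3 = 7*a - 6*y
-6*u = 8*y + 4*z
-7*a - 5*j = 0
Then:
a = 33/37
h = 449/370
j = -231/185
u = -48/185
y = -6/37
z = 132/185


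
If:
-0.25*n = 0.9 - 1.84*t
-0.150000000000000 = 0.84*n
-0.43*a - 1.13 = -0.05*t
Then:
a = -2.57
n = -0.18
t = 0.46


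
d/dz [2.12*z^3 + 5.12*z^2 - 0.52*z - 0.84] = 6.36*z^2 + 10.24*z - 0.52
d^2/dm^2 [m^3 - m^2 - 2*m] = 6*m - 2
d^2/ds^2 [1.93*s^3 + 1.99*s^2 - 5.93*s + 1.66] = 11.58*s + 3.98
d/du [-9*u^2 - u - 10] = -18*u - 1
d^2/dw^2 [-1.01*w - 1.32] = 0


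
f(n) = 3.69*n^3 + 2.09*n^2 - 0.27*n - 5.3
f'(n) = 11.07*n^2 + 4.18*n - 0.27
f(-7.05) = -1192.50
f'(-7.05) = 520.47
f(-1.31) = -9.66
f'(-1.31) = 13.25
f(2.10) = 37.52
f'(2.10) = 57.33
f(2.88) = 99.40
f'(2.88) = 103.59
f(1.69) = 18.02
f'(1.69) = 38.41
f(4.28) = 321.14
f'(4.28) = 220.41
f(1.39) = 8.27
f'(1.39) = 26.93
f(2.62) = 74.70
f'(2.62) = 86.67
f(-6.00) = -725.48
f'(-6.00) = 373.17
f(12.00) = 6668.74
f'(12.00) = 1643.97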